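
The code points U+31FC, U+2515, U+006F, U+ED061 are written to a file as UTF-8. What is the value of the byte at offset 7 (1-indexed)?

1-indexed offset 7 is 0-indexed offset 6.
U+31FC → 3-byte form E3 87 BC at offsets 0–2.
U+2515 → 3-byte form E2 94 95 at offsets 3–5.
U+006F → 1-byte form 6F at offsets 6–6.
Offset 6 falls in char 3's range; it's byte 1 of 6F = 0x6F.

0x6F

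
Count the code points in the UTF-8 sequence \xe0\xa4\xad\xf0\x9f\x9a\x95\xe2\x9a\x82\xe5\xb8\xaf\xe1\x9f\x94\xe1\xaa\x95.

6

Byte at offset 0: 0xE0 = 11100000 → 3-byte char (#1). Advance 3.
Byte at offset 3: 0xF0 = 11110000 → 4-byte char (#2). Advance 4.
Byte at offset 7: 0xE2 = 11100010 → 3-byte char (#3). Advance 3.
Byte at offset 10: 0xE5 = 11100101 → 3-byte char (#4). Advance 3.
Byte at offset 13: 0xE1 = 11100001 → 3-byte char (#5). Advance 3.
Byte at offset 16: 0xE1 = 11100001 → 3-byte char (#6). Advance 3.
Reached end at offset 19 after 6 code points.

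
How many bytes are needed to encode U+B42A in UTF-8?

U+B42A = 0xB42A. UTF-8 uses 1 byte below 0x80, 2 below 0x800, 3 below 0x10000, 4 up to 0x10FFFF. 0xB42A is in U+0800–U+FFFF → 3 bytes.

3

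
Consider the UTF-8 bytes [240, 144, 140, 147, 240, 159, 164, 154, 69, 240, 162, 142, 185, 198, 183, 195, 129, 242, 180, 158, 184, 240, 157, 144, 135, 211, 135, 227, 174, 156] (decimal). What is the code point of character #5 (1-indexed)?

Offset 0: leading byte 0xF0 = 11110000 → 4-byte char #1 = F0 90 8C 93.
Offset 4: leading byte 0xF0 = 11110000 → 4-byte char #2 = F0 9F A4 9A.
Offset 8: leading byte 0x45 = 01000101 → 1-byte char #3 = 45.
Offset 9: leading byte 0xF0 = 11110000 → 4-byte char #4 = F0 A2 8E B9.
Offset 13: leading byte 0xC6 = 11000110 → 2-byte char #5 = C6 B7.
Leading byte 0xC6 = 11000110 matches 110xxxxx → 2-byte sequence.
Byte 1: 0xC6 = 11000110, payload 00110 (5 bits).
Byte 2: 0xB7 = 10110111 (10xxxxxx ✓), payload 110111.
Concatenate: 00110110111 = 0x1B7 (11 bits → U+01B7).

U+01B7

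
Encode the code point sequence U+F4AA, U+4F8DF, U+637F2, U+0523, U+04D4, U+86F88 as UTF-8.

EF 92 AA F1 8F A3 9F F1 A3 9F B2 D4 A3 D3 94 F2 86 BE 88

U+F4AA: 3-byte form → EF 92 AA.
U+4F8DF: 4-byte form → F1 8F A3 9F.
U+637F2: 4-byte form → F1 A3 9F B2.
U+0523: 2-byte form → D4 A3.
U+04D4: 2-byte form → D3 94.
U+86F88: 4-byte form → F2 86 BE 88.
Concatenated (19 bytes): EF 92 AA F1 8F A3 9F F1 A3 9F B2 D4 A3 D3 94 F2 86 BE 88.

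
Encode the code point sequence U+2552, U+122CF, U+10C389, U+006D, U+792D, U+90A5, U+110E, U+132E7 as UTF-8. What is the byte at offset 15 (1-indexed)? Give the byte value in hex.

0xAD

1-indexed offset 15 is 0-indexed offset 14.
U+2552 → 3-byte form E2 95 92 at offsets 0–2.
U+122CF → 4-byte form F0 92 8B 8F at offsets 3–6.
U+10C389 → 4-byte form F4 8C 8E 89 at offsets 7–10.
U+006D → 1-byte form 6D at offsets 11–11.
U+792D → 3-byte form E7 A4 AD at offsets 12–14.
Offset 14 falls in char 5's range; it's byte 3 of E7 A4 AD = 0xAD.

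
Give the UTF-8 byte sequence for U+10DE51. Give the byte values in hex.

U+10DE51 = 0x10DE51 = 1105489 decimal. In range U+10000–U+10FFFF → 4-byte form: 11110xxx 10xxxxxx 10xxxxxx 10xxxxxx.
Binary (21 bits): 100001101111001010001.
Split 3+6+6+6: 100 | 001101 | 111001 | 010001.
Byte 1: 11110100 = 0xF4.
Byte 2: 10001101 = 0x8D.
Byte 3: 10111001 = 0xB9.
Byte 4: 10010001 = 0x91.

F4 8D B9 91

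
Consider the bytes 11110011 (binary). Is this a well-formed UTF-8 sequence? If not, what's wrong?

Leading byte 0xF3 = 11110011 → 4-byte form, but only 1 byte is present.

invalid (sequence truncated)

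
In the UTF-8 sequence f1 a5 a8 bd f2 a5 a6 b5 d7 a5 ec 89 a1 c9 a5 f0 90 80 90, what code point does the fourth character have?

U+C261

Offset 0: leading byte 0xF1 = 11110001 → 4-byte char #1 = F1 A5 A8 BD.
Offset 4: leading byte 0xF2 = 11110010 → 4-byte char #2 = F2 A5 A6 B5.
Offset 8: leading byte 0xD7 = 11010111 → 2-byte char #3 = D7 A5.
Offset 10: leading byte 0xEC = 11101100 → 3-byte char #4 = EC 89 A1.
Leading byte 0xEC = 11101100 matches 1110xxxx → 3-byte sequence.
Byte 1: 0xEC = 11101100, payload 1100 (4 bits).
Byte 2: 0x89 = 10001001 (10xxxxxx ✓), payload 001001.
Byte 3: 0xA1 = 10100001 (10xxxxxx ✓), payload 100001.
Concatenate: 1100001001100001 = 0xC261 (16 bits → U+C261).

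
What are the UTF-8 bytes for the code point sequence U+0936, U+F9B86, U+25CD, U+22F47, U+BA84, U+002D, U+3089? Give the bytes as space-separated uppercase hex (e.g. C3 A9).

E0 A4 B6 F3 B9 AE 86 E2 97 8D F0 A2 BD 87 EB AA 84 2D E3 82 89

U+0936: 3-byte form → E0 A4 B6.
U+F9B86: 4-byte form → F3 B9 AE 86.
U+25CD: 3-byte form → E2 97 8D.
U+22F47: 4-byte form → F0 A2 BD 87.
U+BA84: 3-byte form → EB AA 84.
U+002D: 1-byte form → 2D.
U+3089: 3-byte form → E3 82 89.
Concatenated (21 bytes): E0 A4 B6 F3 B9 AE 86 E2 97 8D F0 A2 BD 87 EB AA 84 2D E3 82 89.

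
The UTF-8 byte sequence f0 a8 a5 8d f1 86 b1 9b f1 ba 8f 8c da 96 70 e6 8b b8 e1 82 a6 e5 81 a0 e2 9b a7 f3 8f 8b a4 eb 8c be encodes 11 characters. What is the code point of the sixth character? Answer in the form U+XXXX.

U+62F8

Offset 0: leading byte 0xF0 = 11110000 → 4-byte char #1 = F0 A8 A5 8D.
Offset 4: leading byte 0xF1 = 11110001 → 4-byte char #2 = F1 86 B1 9B.
Offset 8: leading byte 0xF1 = 11110001 → 4-byte char #3 = F1 BA 8F 8C.
Offset 12: leading byte 0xDA = 11011010 → 2-byte char #4 = DA 96.
Offset 14: leading byte 0x70 = 01110000 → 1-byte char #5 = 70.
Offset 15: leading byte 0xE6 = 11100110 → 3-byte char #6 = E6 8B B8.
Leading byte 0xE6 = 11100110 matches 1110xxxx → 3-byte sequence.
Byte 1: 0xE6 = 11100110, payload 0110 (4 bits).
Byte 2: 0x8B = 10001011 (10xxxxxx ✓), payload 001011.
Byte 3: 0xB8 = 10111000 (10xxxxxx ✓), payload 111000.
Concatenate: 0110001011111000 = 0x62F8 (16 bits → U+62F8).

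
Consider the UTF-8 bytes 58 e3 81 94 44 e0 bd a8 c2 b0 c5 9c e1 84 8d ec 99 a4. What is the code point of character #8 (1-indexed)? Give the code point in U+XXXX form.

Offset 0: leading byte 0x58 = 01011000 → 1-byte char #1 = 58.
Offset 1: leading byte 0xE3 = 11100011 → 3-byte char #2 = E3 81 94.
Offset 4: leading byte 0x44 = 01000100 → 1-byte char #3 = 44.
Offset 5: leading byte 0xE0 = 11100000 → 3-byte char #4 = E0 BD A8.
Offset 8: leading byte 0xC2 = 11000010 → 2-byte char #5 = C2 B0.
Offset 10: leading byte 0xC5 = 11000101 → 2-byte char #6 = C5 9C.
Offset 12: leading byte 0xE1 = 11100001 → 3-byte char #7 = E1 84 8D.
Offset 15: leading byte 0xEC = 11101100 → 3-byte char #8 = EC 99 A4.
Leading byte 0xEC = 11101100 matches 1110xxxx → 3-byte sequence.
Byte 1: 0xEC = 11101100, payload 1100 (4 bits).
Byte 2: 0x99 = 10011001 (10xxxxxx ✓), payload 011001.
Byte 3: 0xA4 = 10100100 (10xxxxxx ✓), payload 100100.
Concatenate: 1100011001100100 = 0xC664 (16 bits → U+C664).

U+C664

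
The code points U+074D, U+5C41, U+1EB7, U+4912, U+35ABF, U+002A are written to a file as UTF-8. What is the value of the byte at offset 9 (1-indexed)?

1-indexed offset 9 is 0-indexed offset 8.
U+074D → 2-byte form DD 8D at offsets 0–1.
U+5C41 → 3-byte form E5 B1 81 at offsets 2–4.
U+1EB7 → 3-byte form E1 BA B7 at offsets 5–7.
U+4912 → 3-byte form E4 A4 92 at offsets 8–10.
Offset 8 falls in char 4's range; it's byte 1 of E4 A4 92 = 0xE4.

0xE4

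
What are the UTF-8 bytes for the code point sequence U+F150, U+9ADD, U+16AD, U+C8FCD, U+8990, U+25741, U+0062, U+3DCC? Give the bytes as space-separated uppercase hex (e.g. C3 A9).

EF 85 90 E9 AB 9D E1 9A AD F3 88 BF 8D E8 A6 90 F0 A5 9D 81 62 E3 B7 8C

U+F150: 3-byte form → EF 85 90.
U+9ADD: 3-byte form → E9 AB 9D.
U+16AD: 3-byte form → E1 9A AD.
U+C8FCD: 4-byte form → F3 88 BF 8D.
U+8990: 3-byte form → E8 A6 90.
U+25741: 4-byte form → F0 A5 9D 81.
U+0062: 1-byte form → 62.
U+3DCC: 3-byte form → E3 B7 8C.
Concatenated (24 bytes): EF 85 90 E9 AB 9D E1 9A AD F3 88 BF 8D E8 A6 90 F0 A5 9D 81 62 E3 B7 8C.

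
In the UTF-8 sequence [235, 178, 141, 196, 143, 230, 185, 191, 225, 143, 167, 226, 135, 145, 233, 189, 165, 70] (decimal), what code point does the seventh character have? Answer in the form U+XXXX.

Offset 0: leading byte 0xEB = 11101011 → 3-byte char #1 = EB B2 8D.
Offset 3: leading byte 0xC4 = 11000100 → 2-byte char #2 = C4 8F.
Offset 5: leading byte 0xE6 = 11100110 → 3-byte char #3 = E6 B9 BF.
Offset 8: leading byte 0xE1 = 11100001 → 3-byte char #4 = E1 8F A7.
Offset 11: leading byte 0xE2 = 11100010 → 3-byte char #5 = E2 87 91.
Offset 14: leading byte 0xE9 = 11101001 → 3-byte char #6 = E9 BD A5.
Offset 17: leading byte 0x46 = 01000110 → 1-byte char #7 = 46.
Leading byte 0x46 = 01000110 matches 0xxxxxxx → 1-byte sequence.
Byte 1: 0x46 = 01000110, payload 1000110 (7 bits).
Concatenate: 1000110 = 0x46 (7 bits → U+0046).

U+0046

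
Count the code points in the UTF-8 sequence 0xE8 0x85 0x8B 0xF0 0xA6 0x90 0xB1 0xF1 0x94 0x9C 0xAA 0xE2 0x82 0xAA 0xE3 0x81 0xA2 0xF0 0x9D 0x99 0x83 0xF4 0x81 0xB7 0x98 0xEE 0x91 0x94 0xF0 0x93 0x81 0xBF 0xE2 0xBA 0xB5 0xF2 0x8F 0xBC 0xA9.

11

Byte at offset 0: 0xE8 = 11101000 → 3-byte char (#1). Advance 3.
Byte at offset 3: 0xF0 = 11110000 → 4-byte char (#2). Advance 4.
Byte at offset 7: 0xF1 = 11110001 → 4-byte char (#3). Advance 4.
Byte at offset 11: 0xE2 = 11100010 → 3-byte char (#4). Advance 3.
Byte at offset 14: 0xE3 = 11100011 → 3-byte char (#5). Advance 3.
Byte at offset 17: 0xF0 = 11110000 → 4-byte char (#6). Advance 4.
Byte at offset 21: 0xF4 = 11110100 → 4-byte char (#7). Advance 4.
Byte at offset 25: 0xEE = 11101110 → 3-byte char (#8). Advance 3.
Byte at offset 28: 0xF0 = 11110000 → 4-byte char (#9). Advance 4.
Byte at offset 32: 0xE2 = 11100010 → 3-byte char (#10). Advance 3.
Byte at offset 35: 0xF2 = 11110010 → 4-byte char (#11). Advance 4.
Reached end at offset 39 after 11 code points.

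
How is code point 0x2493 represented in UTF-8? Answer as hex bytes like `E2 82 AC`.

E2 92 93

U+2493 = 0x2493 = 9363 decimal. In range U+0800–U+FFFF → 3-byte form: 1110xxxx 10xxxxxx 10xxxxxx.
Binary (16 bits): 0010010010010011.
Split 4+6+6: 0010 | 010010 | 010011.
Byte 1: 11100010 = 0xE2.
Byte 2: 10010010 = 0x92.
Byte 3: 10010011 = 0x93.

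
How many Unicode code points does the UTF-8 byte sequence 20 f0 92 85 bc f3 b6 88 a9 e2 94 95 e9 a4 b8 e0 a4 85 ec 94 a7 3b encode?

8

Byte at offset 0: 0x20 = 00100000 → 1-byte char (#1). Advance 1.
Byte at offset 1: 0xF0 = 11110000 → 4-byte char (#2). Advance 4.
Byte at offset 5: 0xF3 = 11110011 → 4-byte char (#3). Advance 4.
Byte at offset 9: 0xE2 = 11100010 → 3-byte char (#4). Advance 3.
Byte at offset 12: 0xE9 = 11101001 → 3-byte char (#5). Advance 3.
Byte at offset 15: 0xE0 = 11100000 → 3-byte char (#6). Advance 3.
Byte at offset 18: 0xEC = 11101100 → 3-byte char (#7). Advance 3.
Byte at offset 21: 0x3B = 00111011 → 1-byte char (#8). Advance 1.
Reached end at offset 22 after 8 code points.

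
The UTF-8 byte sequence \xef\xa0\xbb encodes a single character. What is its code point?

U+F83B

Leading byte 0xEF = 11101111 matches 1110xxxx → 3-byte sequence.
Byte 1: 0xEF = 11101111, payload 1111 (4 bits).
Byte 2: 0xA0 = 10100000 (10xxxxxx ✓), payload 100000.
Byte 3: 0xBB = 10111011 (10xxxxxx ✓), payload 111011.
Concatenate: 1111100000111011 = 0xF83B (16 bits → U+F83B).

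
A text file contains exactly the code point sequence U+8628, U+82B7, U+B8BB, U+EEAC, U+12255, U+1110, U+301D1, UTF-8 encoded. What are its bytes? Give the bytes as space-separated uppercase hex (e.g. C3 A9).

U+8628: 3-byte form → E8 98 A8.
U+82B7: 3-byte form → E8 8A B7.
U+B8BB: 3-byte form → EB A2 BB.
U+EEAC: 3-byte form → EE BA AC.
U+12255: 4-byte form → F0 92 89 95.
U+1110: 3-byte form → E1 84 90.
U+301D1: 4-byte form → F0 B0 87 91.
Concatenated (23 bytes): E8 98 A8 E8 8A B7 EB A2 BB EE BA AC F0 92 89 95 E1 84 90 F0 B0 87 91.

E8 98 A8 E8 8A B7 EB A2 BB EE BA AC F0 92 89 95 E1 84 90 F0 B0 87 91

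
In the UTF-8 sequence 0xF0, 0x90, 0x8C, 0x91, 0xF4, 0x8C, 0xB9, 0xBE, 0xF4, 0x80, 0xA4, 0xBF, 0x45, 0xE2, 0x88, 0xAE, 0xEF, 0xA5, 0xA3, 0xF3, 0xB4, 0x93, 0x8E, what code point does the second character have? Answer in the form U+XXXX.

U+10CE7E

Offset 0: leading byte 0xF0 = 11110000 → 4-byte char #1 = F0 90 8C 91.
Offset 4: leading byte 0xF4 = 11110100 → 4-byte char #2 = F4 8C B9 BE.
Leading byte 0xF4 = 11110100 matches 11110xxx → 4-byte sequence.
Byte 1: 0xF4 = 11110100, payload 100 (3 bits).
Byte 2: 0x8C = 10001100 (10xxxxxx ✓), payload 001100.
Byte 3: 0xB9 = 10111001 (10xxxxxx ✓), payload 111001.
Byte 4: 0xBE = 10111110 (10xxxxxx ✓), payload 111110.
Concatenate: 100001100111001111110 = 0x10CE7E (21 bits → U+10CE7E).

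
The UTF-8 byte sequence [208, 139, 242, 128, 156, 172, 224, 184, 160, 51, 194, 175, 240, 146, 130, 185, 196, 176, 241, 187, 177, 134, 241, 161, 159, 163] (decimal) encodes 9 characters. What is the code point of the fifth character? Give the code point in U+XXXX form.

U+00AF

Offset 0: leading byte 0xD0 = 11010000 → 2-byte char #1 = D0 8B.
Offset 2: leading byte 0xF2 = 11110010 → 4-byte char #2 = F2 80 9C AC.
Offset 6: leading byte 0xE0 = 11100000 → 3-byte char #3 = E0 B8 A0.
Offset 9: leading byte 0x33 = 00110011 → 1-byte char #4 = 33.
Offset 10: leading byte 0xC2 = 11000010 → 2-byte char #5 = C2 AF.
Leading byte 0xC2 = 11000010 matches 110xxxxx → 2-byte sequence.
Byte 1: 0xC2 = 11000010, payload 00010 (5 bits).
Byte 2: 0xAF = 10101111 (10xxxxxx ✓), payload 101111.
Concatenate: 00010101111 = 0xAF (11 bits → U+00AF).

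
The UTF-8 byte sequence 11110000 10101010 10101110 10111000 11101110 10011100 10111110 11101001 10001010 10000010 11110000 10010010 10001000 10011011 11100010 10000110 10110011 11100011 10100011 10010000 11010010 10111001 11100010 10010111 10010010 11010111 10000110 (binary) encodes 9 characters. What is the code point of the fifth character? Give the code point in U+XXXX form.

Offset 0: leading byte 0xF0 = 11110000 → 4-byte char #1 = F0 AA AE B8.
Offset 4: leading byte 0xEE = 11101110 → 3-byte char #2 = EE 9C BE.
Offset 7: leading byte 0xE9 = 11101001 → 3-byte char #3 = E9 8A 82.
Offset 10: leading byte 0xF0 = 11110000 → 4-byte char #4 = F0 92 88 9B.
Offset 14: leading byte 0xE2 = 11100010 → 3-byte char #5 = E2 86 B3.
Leading byte 0xE2 = 11100010 matches 1110xxxx → 3-byte sequence.
Byte 1: 0xE2 = 11100010, payload 0010 (4 bits).
Byte 2: 0x86 = 10000110 (10xxxxxx ✓), payload 000110.
Byte 3: 0xB3 = 10110011 (10xxxxxx ✓), payload 110011.
Concatenate: 0010000110110011 = 0x21B3 (16 bits → U+21B3).

U+21B3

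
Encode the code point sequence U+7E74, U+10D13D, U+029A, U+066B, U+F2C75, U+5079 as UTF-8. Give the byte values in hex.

E7 B9 B4 F4 8D 84 BD CA 9A D9 AB F3 B2 B1 B5 E5 81 B9

U+7E74: 3-byte form → E7 B9 B4.
U+10D13D: 4-byte form → F4 8D 84 BD.
U+029A: 2-byte form → CA 9A.
U+066B: 2-byte form → D9 AB.
U+F2C75: 4-byte form → F3 B2 B1 B5.
U+5079: 3-byte form → E5 81 B9.
Concatenated (18 bytes): E7 B9 B4 F4 8D 84 BD CA 9A D9 AB F3 B2 B1 B5 E5 81 B9.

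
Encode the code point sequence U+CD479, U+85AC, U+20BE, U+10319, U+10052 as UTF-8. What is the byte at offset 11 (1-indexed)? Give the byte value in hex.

1-indexed offset 11 is 0-indexed offset 10.
U+CD479 → 4-byte form F3 8D 91 B9 at offsets 0–3.
U+85AC → 3-byte form E8 96 AC at offsets 4–6.
U+20BE → 3-byte form E2 82 BE at offsets 7–9.
U+10319 → 4-byte form F0 90 8C 99 at offsets 10–13.
Offset 10 falls in char 4's range; it's byte 1 of F0 90 8C 99 = 0xF0.

0xF0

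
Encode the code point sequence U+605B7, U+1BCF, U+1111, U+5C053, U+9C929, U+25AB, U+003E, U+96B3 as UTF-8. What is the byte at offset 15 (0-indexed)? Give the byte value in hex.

0x9C

U+605B7 → 4-byte form F1 A0 96 B7 at offsets 0–3.
U+1BCF → 3-byte form E1 AF 8F at offsets 4–6.
U+1111 → 3-byte form E1 84 91 at offsets 7–9.
U+5C053 → 4-byte form F1 9C 81 93 at offsets 10–13.
U+9C929 → 4-byte form F2 9C A4 A9 at offsets 14–17.
Offset 15 falls in char 5's range; it's byte 2 of F2 9C A4 A9 = 0x9C.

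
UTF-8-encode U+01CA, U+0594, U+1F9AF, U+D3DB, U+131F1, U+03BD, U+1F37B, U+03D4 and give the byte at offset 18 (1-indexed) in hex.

1-indexed offset 18 is 0-indexed offset 17.
U+01CA → 2-byte form C7 8A at offsets 0–1.
U+0594 → 2-byte form D6 94 at offsets 2–3.
U+1F9AF → 4-byte form F0 9F A6 AF at offsets 4–7.
U+D3DB → 3-byte form ED 8F 9B at offsets 8–10.
U+131F1 → 4-byte form F0 93 87 B1 at offsets 11–14.
U+03BD → 2-byte form CE BD at offsets 15–16.
U+1F37B → 4-byte form F0 9F 8D BB at offsets 17–20.
Offset 17 falls in char 7's range; it's byte 1 of F0 9F 8D BB = 0xF0.

0xF0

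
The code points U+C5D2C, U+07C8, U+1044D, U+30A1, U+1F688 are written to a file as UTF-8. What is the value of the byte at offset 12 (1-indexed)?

0x82

1-indexed offset 12 is 0-indexed offset 11.
U+C5D2C → 4-byte form F3 85 B4 AC at offsets 0–3.
U+07C8 → 2-byte form DF 88 at offsets 4–5.
U+1044D → 4-byte form F0 90 91 8D at offsets 6–9.
U+30A1 → 3-byte form E3 82 A1 at offsets 10–12.
Offset 11 falls in char 4's range; it's byte 2 of E3 82 A1 = 0x82.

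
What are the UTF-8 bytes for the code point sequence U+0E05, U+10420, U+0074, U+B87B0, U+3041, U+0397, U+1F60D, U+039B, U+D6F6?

U+0E05: 3-byte form → E0 B8 85.
U+10420: 4-byte form → F0 90 90 A0.
U+0074: 1-byte form → 74.
U+B87B0: 4-byte form → F2 B8 9E B0.
U+3041: 3-byte form → E3 81 81.
U+0397: 2-byte form → CE 97.
U+1F60D: 4-byte form → F0 9F 98 8D.
U+039B: 2-byte form → CE 9B.
U+D6F6: 3-byte form → ED 9B B6.
Concatenated (26 bytes): E0 B8 85 F0 90 90 A0 74 F2 B8 9E B0 E3 81 81 CE 97 F0 9F 98 8D CE 9B ED 9B B6.

E0 B8 85 F0 90 90 A0 74 F2 B8 9E B0 E3 81 81 CE 97 F0 9F 98 8D CE 9B ED 9B B6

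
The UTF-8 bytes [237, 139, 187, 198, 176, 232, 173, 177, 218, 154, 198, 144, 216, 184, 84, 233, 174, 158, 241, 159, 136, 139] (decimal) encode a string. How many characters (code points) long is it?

9

Byte at offset 0: 0xED = 11101101 → 3-byte char (#1). Advance 3.
Byte at offset 3: 0xC6 = 11000110 → 2-byte char (#2). Advance 2.
Byte at offset 5: 0xE8 = 11101000 → 3-byte char (#3). Advance 3.
Byte at offset 8: 0xDA = 11011010 → 2-byte char (#4). Advance 2.
Byte at offset 10: 0xC6 = 11000110 → 2-byte char (#5). Advance 2.
Byte at offset 12: 0xD8 = 11011000 → 2-byte char (#6). Advance 2.
Byte at offset 14: 0x54 = 01010100 → 1-byte char (#7). Advance 1.
Byte at offset 15: 0xE9 = 11101001 → 3-byte char (#8). Advance 3.
Byte at offset 18: 0xF1 = 11110001 → 4-byte char (#9). Advance 4.
Reached end at offset 22 after 9 code points.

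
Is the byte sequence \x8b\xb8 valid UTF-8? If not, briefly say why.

Byte 0x8B = 10001011 has the form 10xxxxxx — a continuation byte — but there is no preceding leading byte.

invalid (continuation byte with no leading byte)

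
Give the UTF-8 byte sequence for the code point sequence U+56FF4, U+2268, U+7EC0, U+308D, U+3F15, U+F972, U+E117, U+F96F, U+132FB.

U+56FF4: 4-byte form → F1 96 BF B4.
U+2268: 3-byte form → E2 89 A8.
U+7EC0: 3-byte form → E7 BB 80.
U+308D: 3-byte form → E3 82 8D.
U+3F15: 3-byte form → E3 BC 95.
U+F972: 3-byte form → EF A5 B2.
U+E117: 3-byte form → EE 84 97.
U+F96F: 3-byte form → EF A5 AF.
U+132FB: 4-byte form → F0 93 8B BB.
Concatenated (29 bytes): F1 96 BF B4 E2 89 A8 E7 BB 80 E3 82 8D E3 BC 95 EF A5 B2 EE 84 97 EF A5 AF F0 93 8B BB.

F1 96 BF B4 E2 89 A8 E7 BB 80 E3 82 8D E3 BC 95 EF A5 B2 EE 84 97 EF A5 AF F0 93 8B BB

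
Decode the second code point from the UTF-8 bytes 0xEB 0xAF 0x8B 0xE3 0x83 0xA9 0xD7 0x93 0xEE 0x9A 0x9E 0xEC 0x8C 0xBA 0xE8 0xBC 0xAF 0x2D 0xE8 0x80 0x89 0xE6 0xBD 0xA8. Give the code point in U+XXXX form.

U+30E9

Offset 0: leading byte 0xEB = 11101011 → 3-byte char #1 = EB AF 8B.
Offset 3: leading byte 0xE3 = 11100011 → 3-byte char #2 = E3 83 A9.
Leading byte 0xE3 = 11100011 matches 1110xxxx → 3-byte sequence.
Byte 1: 0xE3 = 11100011, payload 0011 (4 bits).
Byte 2: 0x83 = 10000011 (10xxxxxx ✓), payload 000011.
Byte 3: 0xA9 = 10101001 (10xxxxxx ✓), payload 101001.
Concatenate: 0011000011101001 = 0x30E9 (16 bits → U+30E9).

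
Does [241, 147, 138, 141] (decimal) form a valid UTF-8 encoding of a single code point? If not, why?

Leading byte 0xF1 = 11110001 → 4-byte form.
Continuation bytes 0x93=10010011, 0x8A=10001010, 0x8D=10001101 all match 10xxxxxx.
Decoded value 0x5328D is ≥ 0x10000 (shortest form) and not a surrogate.

valid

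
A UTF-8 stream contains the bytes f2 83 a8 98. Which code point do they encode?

U+83A18

Leading byte 0xF2 = 11110010 matches 11110xxx → 4-byte sequence.
Byte 1: 0xF2 = 11110010, payload 010 (3 bits).
Byte 2: 0x83 = 10000011 (10xxxxxx ✓), payload 000011.
Byte 3: 0xA8 = 10101000 (10xxxxxx ✓), payload 101000.
Byte 4: 0x98 = 10011000 (10xxxxxx ✓), payload 011000.
Concatenate: 010000011101000011000 = 0x83A18 (21 bits → U+83A18).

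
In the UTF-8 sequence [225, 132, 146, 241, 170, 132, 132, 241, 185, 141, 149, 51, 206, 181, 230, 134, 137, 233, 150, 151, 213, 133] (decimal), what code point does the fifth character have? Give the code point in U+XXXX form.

Offset 0: leading byte 0xE1 = 11100001 → 3-byte char #1 = E1 84 92.
Offset 3: leading byte 0xF1 = 11110001 → 4-byte char #2 = F1 AA 84 84.
Offset 7: leading byte 0xF1 = 11110001 → 4-byte char #3 = F1 B9 8D 95.
Offset 11: leading byte 0x33 = 00110011 → 1-byte char #4 = 33.
Offset 12: leading byte 0xCE = 11001110 → 2-byte char #5 = CE B5.
Leading byte 0xCE = 11001110 matches 110xxxxx → 2-byte sequence.
Byte 1: 0xCE = 11001110, payload 01110 (5 bits).
Byte 2: 0xB5 = 10110101 (10xxxxxx ✓), payload 110101.
Concatenate: 01110110101 = 0x3B5 (11 bits → U+03B5).

U+03B5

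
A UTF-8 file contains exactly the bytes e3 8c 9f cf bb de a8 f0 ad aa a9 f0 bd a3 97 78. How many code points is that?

6

Byte at offset 0: 0xE3 = 11100011 → 3-byte char (#1). Advance 3.
Byte at offset 3: 0xCF = 11001111 → 2-byte char (#2). Advance 2.
Byte at offset 5: 0xDE = 11011110 → 2-byte char (#3). Advance 2.
Byte at offset 7: 0xF0 = 11110000 → 4-byte char (#4). Advance 4.
Byte at offset 11: 0xF0 = 11110000 → 4-byte char (#5). Advance 4.
Byte at offset 15: 0x78 = 01111000 → 1-byte char (#6). Advance 1.
Reached end at offset 16 after 6 code points.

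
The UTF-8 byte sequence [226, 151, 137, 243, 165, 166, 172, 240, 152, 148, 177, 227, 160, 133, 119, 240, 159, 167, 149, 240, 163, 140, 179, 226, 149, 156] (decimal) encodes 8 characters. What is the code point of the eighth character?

Offset 0: leading byte 0xE2 = 11100010 → 3-byte char #1 = E2 97 89.
Offset 3: leading byte 0xF3 = 11110011 → 4-byte char #2 = F3 A5 A6 AC.
Offset 7: leading byte 0xF0 = 11110000 → 4-byte char #3 = F0 98 94 B1.
Offset 11: leading byte 0xE3 = 11100011 → 3-byte char #4 = E3 A0 85.
Offset 14: leading byte 0x77 = 01110111 → 1-byte char #5 = 77.
Offset 15: leading byte 0xF0 = 11110000 → 4-byte char #6 = F0 9F A7 95.
Offset 19: leading byte 0xF0 = 11110000 → 4-byte char #7 = F0 A3 8C B3.
Offset 23: leading byte 0xE2 = 11100010 → 3-byte char #8 = E2 95 9C.
Leading byte 0xE2 = 11100010 matches 1110xxxx → 3-byte sequence.
Byte 1: 0xE2 = 11100010, payload 0010 (4 bits).
Byte 2: 0x95 = 10010101 (10xxxxxx ✓), payload 010101.
Byte 3: 0x9C = 10011100 (10xxxxxx ✓), payload 011100.
Concatenate: 0010010101011100 = 0x255C (16 bits → U+255C).

U+255C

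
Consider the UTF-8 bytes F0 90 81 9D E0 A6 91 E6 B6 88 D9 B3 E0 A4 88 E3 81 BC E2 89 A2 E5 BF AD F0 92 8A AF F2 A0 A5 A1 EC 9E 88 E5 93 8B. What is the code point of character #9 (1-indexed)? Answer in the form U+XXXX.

Offset 0: leading byte 0xF0 = 11110000 → 4-byte char #1 = F0 90 81 9D.
Offset 4: leading byte 0xE0 = 11100000 → 3-byte char #2 = E0 A6 91.
Offset 7: leading byte 0xE6 = 11100110 → 3-byte char #3 = E6 B6 88.
Offset 10: leading byte 0xD9 = 11011001 → 2-byte char #4 = D9 B3.
Offset 12: leading byte 0xE0 = 11100000 → 3-byte char #5 = E0 A4 88.
Offset 15: leading byte 0xE3 = 11100011 → 3-byte char #6 = E3 81 BC.
Offset 18: leading byte 0xE2 = 11100010 → 3-byte char #7 = E2 89 A2.
Offset 21: leading byte 0xE5 = 11100101 → 3-byte char #8 = E5 BF AD.
Offset 24: leading byte 0xF0 = 11110000 → 4-byte char #9 = F0 92 8A AF.
Leading byte 0xF0 = 11110000 matches 11110xxx → 4-byte sequence.
Byte 1: 0xF0 = 11110000, payload 000 (3 bits).
Byte 2: 0x92 = 10010010 (10xxxxxx ✓), payload 010010.
Byte 3: 0x8A = 10001010 (10xxxxxx ✓), payload 001010.
Byte 4: 0xAF = 10101111 (10xxxxxx ✓), payload 101111.
Concatenate: 000010010001010101111 = 0x122AF (21 bits → U+122AF).

U+122AF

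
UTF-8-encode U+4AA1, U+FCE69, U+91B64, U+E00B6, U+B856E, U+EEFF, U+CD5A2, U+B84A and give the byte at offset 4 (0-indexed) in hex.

U+4AA1 → 3-byte form E4 AA A1 at offsets 0–2.
U+FCE69 → 4-byte form F3 BC B9 A9 at offsets 3–6.
Offset 4 falls in char 2's range; it's byte 2 of F3 BC B9 A9 = 0xBC.

0xBC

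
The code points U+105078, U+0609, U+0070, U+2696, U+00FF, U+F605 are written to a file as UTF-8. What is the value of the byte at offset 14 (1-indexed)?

0x98

1-indexed offset 14 is 0-indexed offset 13.
U+105078 → 4-byte form F4 85 81 B8 at offsets 0–3.
U+0609 → 2-byte form D8 89 at offsets 4–5.
U+0070 → 1-byte form 70 at offsets 6–6.
U+2696 → 3-byte form E2 9A 96 at offsets 7–9.
U+00FF → 2-byte form C3 BF at offsets 10–11.
U+F605 → 3-byte form EF 98 85 at offsets 12–14.
Offset 13 falls in char 6's range; it's byte 2 of EF 98 85 = 0x98.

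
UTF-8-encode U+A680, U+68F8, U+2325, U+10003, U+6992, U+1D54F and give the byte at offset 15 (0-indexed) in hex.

U+A680 → 3-byte form EA 9A 80 at offsets 0–2.
U+68F8 → 3-byte form E6 A3 B8 at offsets 3–5.
U+2325 → 3-byte form E2 8C A5 at offsets 6–8.
U+10003 → 4-byte form F0 90 80 83 at offsets 9–12.
U+6992 → 3-byte form E6 A6 92 at offsets 13–15.
Offset 15 falls in char 5's range; it's byte 3 of E6 A6 92 = 0x92.

0x92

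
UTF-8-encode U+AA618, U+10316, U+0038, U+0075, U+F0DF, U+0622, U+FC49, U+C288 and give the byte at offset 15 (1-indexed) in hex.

1-indexed offset 15 is 0-indexed offset 14.
U+AA618 → 4-byte form F2 AA 98 98 at offsets 0–3.
U+10316 → 4-byte form F0 90 8C 96 at offsets 4–7.
U+0038 → 1-byte form 38 at offsets 8–8.
U+0075 → 1-byte form 75 at offsets 9–9.
U+F0DF → 3-byte form EF 83 9F at offsets 10–12.
U+0622 → 2-byte form D8 A2 at offsets 13–14.
Offset 14 falls in char 6's range; it's byte 2 of D8 A2 = 0xA2.

0xA2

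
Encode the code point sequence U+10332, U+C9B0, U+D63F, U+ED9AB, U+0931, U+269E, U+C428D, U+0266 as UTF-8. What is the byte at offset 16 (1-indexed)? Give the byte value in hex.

1-indexed offset 16 is 0-indexed offset 15.
U+10332 → 4-byte form F0 90 8C B2 at offsets 0–3.
U+C9B0 → 3-byte form EC A6 B0 at offsets 4–6.
U+D63F → 3-byte form ED 98 BF at offsets 7–9.
U+ED9AB → 4-byte form F3 AD A6 AB at offsets 10–13.
U+0931 → 3-byte form E0 A4 B1 at offsets 14–16.
Offset 15 falls in char 5's range; it's byte 2 of E0 A4 B1 = 0xA4.

0xA4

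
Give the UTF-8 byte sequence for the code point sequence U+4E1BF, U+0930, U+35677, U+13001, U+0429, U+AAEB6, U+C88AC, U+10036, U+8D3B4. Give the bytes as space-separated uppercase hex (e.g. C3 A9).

F1 8E 86 BF E0 A4 B0 F0 B5 99 B7 F0 93 80 81 D0 A9 F2 AA BA B6 F3 88 A2 AC F0 90 80 B6 F2 8D 8E B4

U+4E1BF: 4-byte form → F1 8E 86 BF.
U+0930: 3-byte form → E0 A4 B0.
U+35677: 4-byte form → F0 B5 99 B7.
U+13001: 4-byte form → F0 93 80 81.
U+0429: 2-byte form → D0 A9.
U+AAEB6: 4-byte form → F2 AA BA B6.
U+C88AC: 4-byte form → F3 88 A2 AC.
U+10036: 4-byte form → F0 90 80 B6.
U+8D3B4: 4-byte form → F2 8D 8E B4.
Concatenated (33 bytes): F1 8E 86 BF E0 A4 B0 F0 B5 99 B7 F0 93 80 81 D0 A9 F2 AA BA B6 F3 88 A2 AC F0 90 80 B6 F2 8D 8E B4.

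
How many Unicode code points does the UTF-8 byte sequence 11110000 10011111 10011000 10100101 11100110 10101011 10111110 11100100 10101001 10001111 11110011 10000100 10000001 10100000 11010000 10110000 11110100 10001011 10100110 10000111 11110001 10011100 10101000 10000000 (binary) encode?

7

Byte at offset 0: 0xF0 = 11110000 → 4-byte char (#1). Advance 4.
Byte at offset 4: 0xE6 = 11100110 → 3-byte char (#2). Advance 3.
Byte at offset 7: 0xE4 = 11100100 → 3-byte char (#3). Advance 3.
Byte at offset 10: 0xF3 = 11110011 → 4-byte char (#4). Advance 4.
Byte at offset 14: 0xD0 = 11010000 → 2-byte char (#5). Advance 2.
Byte at offset 16: 0xF4 = 11110100 → 4-byte char (#6). Advance 4.
Byte at offset 20: 0xF1 = 11110001 → 4-byte char (#7). Advance 4.
Reached end at offset 24 after 7 code points.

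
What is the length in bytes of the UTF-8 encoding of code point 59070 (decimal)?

3

U+E6BE = 0xE6BE. UTF-8 uses 1 byte below 0x80, 2 below 0x800, 3 below 0x10000, 4 up to 0x10FFFF. 0xE6BE is in U+0800–U+FFFF → 3 bytes.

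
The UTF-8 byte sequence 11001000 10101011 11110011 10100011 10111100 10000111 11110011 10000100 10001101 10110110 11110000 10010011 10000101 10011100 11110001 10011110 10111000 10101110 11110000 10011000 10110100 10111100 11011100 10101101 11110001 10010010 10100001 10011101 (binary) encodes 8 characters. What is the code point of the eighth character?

U+5285D

Offset 0: leading byte 0xC8 = 11001000 → 2-byte char #1 = C8 AB.
Offset 2: leading byte 0xF3 = 11110011 → 4-byte char #2 = F3 A3 BC 87.
Offset 6: leading byte 0xF3 = 11110011 → 4-byte char #3 = F3 84 8D B6.
Offset 10: leading byte 0xF0 = 11110000 → 4-byte char #4 = F0 93 85 9C.
Offset 14: leading byte 0xF1 = 11110001 → 4-byte char #5 = F1 9E B8 AE.
Offset 18: leading byte 0xF0 = 11110000 → 4-byte char #6 = F0 98 B4 BC.
Offset 22: leading byte 0xDC = 11011100 → 2-byte char #7 = DC AD.
Offset 24: leading byte 0xF1 = 11110001 → 4-byte char #8 = F1 92 A1 9D.
Leading byte 0xF1 = 11110001 matches 11110xxx → 4-byte sequence.
Byte 1: 0xF1 = 11110001, payload 001 (3 bits).
Byte 2: 0x92 = 10010010 (10xxxxxx ✓), payload 010010.
Byte 3: 0xA1 = 10100001 (10xxxxxx ✓), payload 100001.
Byte 4: 0x9D = 10011101 (10xxxxxx ✓), payload 011101.
Concatenate: 001010010100001011101 = 0x5285D (21 bits → U+5285D).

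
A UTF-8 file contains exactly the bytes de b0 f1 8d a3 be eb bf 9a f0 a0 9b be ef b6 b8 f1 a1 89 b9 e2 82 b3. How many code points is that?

Byte at offset 0: 0xDE = 11011110 → 2-byte char (#1). Advance 2.
Byte at offset 2: 0xF1 = 11110001 → 4-byte char (#2). Advance 4.
Byte at offset 6: 0xEB = 11101011 → 3-byte char (#3). Advance 3.
Byte at offset 9: 0xF0 = 11110000 → 4-byte char (#4). Advance 4.
Byte at offset 13: 0xEF = 11101111 → 3-byte char (#5). Advance 3.
Byte at offset 16: 0xF1 = 11110001 → 4-byte char (#6). Advance 4.
Byte at offset 20: 0xE2 = 11100010 → 3-byte char (#7). Advance 3.
Reached end at offset 23 after 7 code points.

7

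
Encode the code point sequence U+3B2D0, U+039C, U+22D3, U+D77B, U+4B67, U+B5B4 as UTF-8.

F0 BB 8B 90 CE 9C E2 8B 93 ED 9D BB E4 AD A7 EB 96 B4

U+3B2D0: 4-byte form → F0 BB 8B 90.
U+039C: 2-byte form → CE 9C.
U+22D3: 3-byte form → E2 8B 93.
U+D77B: 3-byte form → ED 9D BB.
U+4B67: 3-byte form → E4 AD A7.
U+B5B4: 3-byte form → EB 96 B4.
Concatenated (18 bytes): F0 BB 8B 90 CE 9C E2 8B 93 ED 9D BB E4 AD A7 EB 96 B4.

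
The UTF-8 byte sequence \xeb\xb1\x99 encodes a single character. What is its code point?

U+BC59

Leading byte 0xEB = 11101011 matches 1110xxxx → 3-byte sequence.
Byte 1: 0xEB = 11101011, payload 1011 (4 bits).
Byte 2: 0xB1 = 10110001 (10xxxxxx ✓), payload 110001.
Byte 3: 0x99 = 10011001 (10xxxxxx ✓), payload 011001.
Concatenate: 1011110001011001 = 0xBC59 (16 bits → U+BC59).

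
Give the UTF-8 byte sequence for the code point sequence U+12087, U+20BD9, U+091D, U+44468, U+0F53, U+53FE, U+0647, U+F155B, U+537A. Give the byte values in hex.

F0 92 82 87 F0 A0 AF 99 E0 A4 9D F1 84 91 A8 E0 BD 93 E5 8F BE D9 87 F3 B1 95 9B E5 8D BA

U+12087: 4-byte form → F0 92 82 87.
U+20BD9: 4-byte form → F0 A0 AF 99.
U+091D: 3-byte form → E0 A4 9D.
U+44468: 4-byte form → F1 84 91 A8.
U+0F53: 3-byte form → E0 BD 93.
U+53FE: 3-byte form → E5 8F BE.
U+0647: 2-byte form → D9 87.
U+F155B: 4-byte form → F3 B1 95 9B.
U+537A: 3-byte form → E5 8D BA.
Concatenated (30 bytes): F0 92 82 87 F0 A0 AF 99 E0 A4 9D F1 84 91 A8 E0 BD 93 E5 8F BE D9 87 F3 B1 95 9B E5 8D BA.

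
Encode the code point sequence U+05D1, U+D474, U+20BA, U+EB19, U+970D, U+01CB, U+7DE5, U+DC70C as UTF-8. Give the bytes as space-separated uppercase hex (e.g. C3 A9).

U+05D1: 2-byte form → D7 91.
U+D474: 3-byte form → ED 91 B4.
U+20BA: 3-byte form → E2 82 BA.
U+EB19: 3-byte form → EE AC 99.
U+970D: 3-byte form → E9 9C 8D.
U+01CB: 2-byte form → C7 8B.
U+7DE5: 3-byte form → E7 B7 A5.
U+DC70C: 4-byte form → F3 9C 9C 8C.
Concatenated (23 bytes): D7 91 ED 91 B4 E2 82 BA EE AC 99 E9 9C 8D C7 8B E7 B7 A5 F3 9C 9C 8C.

D7 91 ED 91 B4 E2 82 BA EE AC 99 E9 9C 8D C7 8B E7 B7 A5 F3 9C 9C 8C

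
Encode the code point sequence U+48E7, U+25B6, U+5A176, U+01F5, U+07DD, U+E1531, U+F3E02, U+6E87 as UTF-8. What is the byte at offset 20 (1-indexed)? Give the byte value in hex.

1-indexed offset 20 is 0-indexed offset 19.
U+48E7 → 3-byte form E4 A3 A7 at offsets 0–2.
U+25B6 → 3-byte form E2 96 B6 at offsets 3–5.
U+5A176 → 4-byte form F1 9A 85 B6 at offsets 6–9.
U+01F5 → 2-byte form C7 B5 at offsets 10–11.
U+07DD → 2-byte form DF 9D at offsets 12–13.
U+E1531 → 4-byte form F3 A1 94 B1 at offsets 14–17.
U+F3E02 → 4-byte form F3 B3 B8 82 at offsets 18–21.
Offset 19 falls in char 7's range; it's byte 2 of F3 B3 B8 82 = 0xB3.

0xB3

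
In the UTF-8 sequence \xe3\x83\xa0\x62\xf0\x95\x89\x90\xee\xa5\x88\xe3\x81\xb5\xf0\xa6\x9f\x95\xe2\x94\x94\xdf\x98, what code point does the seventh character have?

Offset 0: leading byte 0xE3 = 11100011 → 3-byte char #1 = E3 83 A0.
Offset 3: leading byte 0x62 = 01100010 → 1-byte char #2 = 62.
Offset 4: leading byte 0xF0 = 11110000 → 4-byte char #3 = F0 95 89 90.
Offset 8: leading byte 0xEE = 11101110 → 3-byte char #4 = EE A5 88.
Offset 11: leading byte 0xE3 = 11100011 → 3-byte char #5 = E3 81 B5.
Offset 14: leading byte 0xF0 = 11110000 → 4-byte char #6 = F0 A6 9F 95.
Offset 18: leading byte 0xE2 = 11100010 → 3-byte char #7 = E2 94 94.
Leading byte 0xE2 = 11100010 matches 1110xxxx → 3-byte sequence.
Byte 1: 0xE2 = 11100010, payload 0010 (4 bits).
Byte 2: 0x94 = 10010100 (10xxxxxx ✓), payload 010100.
Byte 3: 0x94 = 10010100 (10xxxxxx ✓), payload 010100.
Concatenate: 0010010100010100 = 0x2514 (16 bits → U+2514).

U+2514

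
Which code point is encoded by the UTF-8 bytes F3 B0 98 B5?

U+F0635

Leading byte 0xF3 = 11110011 matches 11110xxx → 4-byte sequence.
Byte 1: 0xF3 = 11110011, payload 011 (3 bits).
Byte 2: 0xB0 = 10110000 (10xxxxxx ✓), payload 110000.
Byte 3: 0x98 = 10011000 (10xxxxxx ✓), payload 011000.
Byte 4: 0xB5 = 10110101 (10xxxxxx ✓), payload 110101.
Concatenate: 011110000011000110101 = 0xF0635 (21 bits → U+F0635).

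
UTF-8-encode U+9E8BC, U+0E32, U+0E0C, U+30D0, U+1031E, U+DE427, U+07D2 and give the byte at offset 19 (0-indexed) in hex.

0x90

U+9E8BC → 4-byte form F2 9E A2 BC at offsets 0–3.
U+0E32 → 3-byte form E0 B8 B2 at offsets 4–6.
U+0E0C → 3-byte form E0 B8 8C at offsets 7–9.
U+30D0 → 3-byte form E3 83 90 at offsets 10–12.
U+1031E → 4-byte form F0 90 8C 9E at offsets 13–16.
U+DE427 → 4-byte form F3 9E 90 A7 at offsets 17–20.
Offset 19 falls in char 6's range; it's byte 3 of F3 9E 90 A7 = 0x90.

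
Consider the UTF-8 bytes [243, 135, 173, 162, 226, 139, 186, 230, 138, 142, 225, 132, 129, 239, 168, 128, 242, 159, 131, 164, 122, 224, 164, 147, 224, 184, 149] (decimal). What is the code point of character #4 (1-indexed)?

Offset 0: leading byte 0xF3 = 11110011 → 4-byte char #1 = F3 87 AD A2.
Offset 4: leading byte 0xE2 = 11100010 → 3-byte char #2 = E2 8B BA.
Offset 7: leading byte 0xE6 = 11100110 → 3-byte char #3 = E6 8A 8E.
Offset 10: leading byte 0xE1 = 11100001 → 3-byte char #4 = E1 84 81.
Leading byte 0xE1 = 11100001 matches 1110xxxx → 3-byte sequence.
Byte 1: 0xE1 = 11100001, payload 0001 (4 bits).
Byte 2: 0x84 = 10000100 (10xxxxxx ✓), payload 000100.
Byte 3: 0x81 = 10000001 (10xxxxxx ✓), payload 000001.
Concatenate: 0001000100000001 = 0x1101 (16 bits → U+1101).

U+1101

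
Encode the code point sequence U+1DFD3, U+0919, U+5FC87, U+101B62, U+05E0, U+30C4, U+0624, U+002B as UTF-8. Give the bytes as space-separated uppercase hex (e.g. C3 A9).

F0 9D BF 93 E0 A4 99 F1 9F B2 87 F4 81 AD A2 D7 A0 E3 83 84 D8 A4 2B

U+1DFD3: 4-byte form → F0 9D BF 93.
U+0919: 3-byte form → E0 A4 99.
U+5FC87: 4-byte form → F1 9F B2 87.
U+101B62: 4-byte form → F4 81 AD A2.
U+05E0: 2-byte form → D7 A0.
U+30C4: 3-byte form → E3 83 84.
U+0624: 2-byte form → D8 A4.
U+002B: 1-byte form → 2B.
Concatenated (23 bytes): F0 9D BF 93 E0 A4 99 F1 9F B2 87 F4 81 AD A2 D7 A0 E3 83 84 D8 A4 2B.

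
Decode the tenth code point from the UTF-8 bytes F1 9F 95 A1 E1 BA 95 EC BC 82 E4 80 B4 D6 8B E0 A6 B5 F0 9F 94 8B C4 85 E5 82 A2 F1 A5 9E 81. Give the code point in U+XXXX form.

U+65781

Offset 0: leading byte 0xF1 = 11110001 → 4-byte char #1 = F1 9F 95 A1.
Offset 4: leading byte 0xE1 = 11100001 → 3-byte char #2 = E1 BA 95.
Offset 7: leading byte 0xEC = 11101100 → 3-byte char #3 = EC BC 82.
Offset 10: leading byte 0xE4 = 11100100 → 3-byte char #4 = E4 80 B4.
Offset 13: leading byte 0xD6 = 11010110 → 2-byte char #5 = D6 8B.
Offset 15: leading byte 0xE0 = 11100000 → 3-byte char #6 = E0 A6 B5.
Offset 18: leading byte 0xF0 = 11110000 → 4-byte char #7 = F0 9F 94 8B.
Offset 22: leading byte 0xC4 = 11000100 → 2-byte char #8 = C4 85.
Offset 24: leading byte 0xE5 = 11100101 → 3-byte char #9 = E5 82 A2.
Offset 27: leading byte 0xF1 = 11110001 → 4-byte char #10 = F1 A5 9E 81.
Leading byte 0xF1 = 11110001 matches 11110xxx → 4-byte sequence.
Byte 1: 0xF1 = 11110001, payload 001 (3 bits).
Byte 2: 0xA5 = 10100101 (10xxxxxx ✓), payload 100101.
Byte 3: 0x9E = 10011110 (10xxxxxx ✓), payload 011110.
Byte 4: 0x81 = 10000001 (10xxxxxx ✓), payload 000001.
Concatenate: 001100101011110000001 = 0x65781 (21 bits → U+65781).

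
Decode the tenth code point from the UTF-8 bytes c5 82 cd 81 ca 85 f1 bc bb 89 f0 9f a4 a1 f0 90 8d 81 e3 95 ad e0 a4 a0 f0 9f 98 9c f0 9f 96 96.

Offset 0: leading byte 0xC5 = 11000101 → 2-byte char #1 = C5 82.
Offset 2: leading byte 0xCD = 11001101 → 2-byte char #2 = CD 81.
Offset 4: leading byte 0xCA = 11001010 → 2-byte char #3 = CA 85.
Offset 6: leading byte 0xF1 = 11110001 → 4-byte char #4 = F1 BC BB 89.
Offset 10: leading byte 0xF0 = 11110000 → 4-byte char #5 = F0 9F A4 A1.
Offset 14: leading byte 0xF0 = 11110000 → 4-byte char #6 = F0 90 8D 81.
Offset 18: leading byte 0xE3 = 11100011 → 3-byte char #7 = E3 95 AD.
Offset 21: leading byte 0xE0 = 11100000 → 3-byte char #8 = E0 A4 A0.
Offset 24: leading byte 0xF0 = 11110000 → 4-byte char #9 = F0 9F 98 9C.
Offset 28: leading byte 0xF0 = 11110000 → 4-byte char #10 = F0 9F 96 96.
Leading byte 0xF0 = 11110000 matches 11110xxx → 4-byte sequence.
Byte 1: 0xF0 = 11110000, payload 000 (3 bits).
Byte 2: 0x9F = 10011111 (10xxxxxx ✓), payload 011111.
Byte 3: 0x96 = 10010110 (10xxxxxx ✓), payload 010110.
Byte 4: 0x96 = 10010110 (10xxxxxx ✓), payload 010110.
Concatenate: 000011111010110010110 = 0x1F596 (21 bits → U+1F596).

U+1F596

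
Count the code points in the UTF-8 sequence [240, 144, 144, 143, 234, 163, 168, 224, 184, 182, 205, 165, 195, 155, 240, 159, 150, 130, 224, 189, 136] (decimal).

7

Byte at offset 0: 0xF0 = 11110000 → 4-byte char (#1). Advance 4.
Byte at offset 4: 0xEA = 11101010 → 3-byte char (#2). Advance 3.
Byte at offset 7: 0xE0 = 11100000 → 3-byte char (#3). Advance 3.
Byte at offset 10: 0xCD = 11001101 → 2-byte char (#4). Advance 2.
Byte at offset 12: 0xC3 = 11000011 → 2-byte char (#5). Advance 2.
Byte at offset 14: 0xF0 = 11110000 → 4-byte char (#6). Advance 4.
Byte at offset 18: 0xE0 = 11100000 → 3-byte char (#7). Advance 3.
Reached end at offset 21 after 7 code points.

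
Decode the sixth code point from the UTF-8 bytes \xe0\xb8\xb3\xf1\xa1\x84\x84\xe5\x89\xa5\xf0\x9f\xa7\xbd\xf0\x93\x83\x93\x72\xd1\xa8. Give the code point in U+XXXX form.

U+0072

Offset 0: leading byte 0xE0 = 11100000 → 3-byte char #1 = E0 B8 B3.
Offset 3: leading byte 0xF1 = 11110001 → 4-byte char #2 = F1 A1 84 84.
Offset 7: leading byte 0xE5 = 11100101 → 3-byte char #3 = E5 89 A5.
Offset 10: leading byte 0xF0 = 11110000 → 4-byte char #4 = F0 9F A7 BD.
Offset 14: leading byte 0xF0 = 11110000 → 4-byte char #5 = F0 93 83 93.
Offset 18: leading byte 0x72 = 01110010 → 1-byte char #6 = 72.
Leading byte 0x72 = 01110010 matches 0xxxxxxx → 1-byte sequence.
Byte 1: 0x72 = 01110010, payload 1110010 (7 bits).
Concatenate: 1110010 = 0x72 (7 bits → U+0072).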